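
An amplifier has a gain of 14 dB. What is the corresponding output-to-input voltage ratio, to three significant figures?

5.01

Voltage ratio = 10^(dB/20).
10^(14/20) = 10^(0.7000) = 5.01.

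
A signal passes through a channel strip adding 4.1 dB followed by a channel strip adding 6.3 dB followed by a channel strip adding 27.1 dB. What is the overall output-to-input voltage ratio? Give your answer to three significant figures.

75.0

Net gain = 4.1 + 6.3 + 27.1 = 37.5 dB.
Voltage ratio = 10^(37.5/20) = 75.0.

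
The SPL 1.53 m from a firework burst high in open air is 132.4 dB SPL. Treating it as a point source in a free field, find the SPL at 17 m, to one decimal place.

For a point source in a free field, ΔL = −20·log₁₀(d₂/d₁).
ΔL = −20·log₁₀(17/1.53) = -20.92 dB, so L₂ = 132.4 + (-20.92) = 111.5 dB SPL.

111.5 dB SPL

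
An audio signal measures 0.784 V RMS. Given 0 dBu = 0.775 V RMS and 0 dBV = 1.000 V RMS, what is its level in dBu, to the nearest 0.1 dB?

+0.1 dBu

dBu = 20·log₁₀(V / 0.775 V).
20·log₁₀(0.784/0.775) = +0.1 dBu.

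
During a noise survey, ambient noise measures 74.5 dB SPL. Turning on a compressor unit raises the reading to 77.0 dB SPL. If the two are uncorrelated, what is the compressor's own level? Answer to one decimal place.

73.4 dB SPL

Background correction is a power subtraction:
L_src = 10·log₁₀(10^(77.0/10) − 10^(74.5/10)) = 10·log₁₀(21930000) = 73.4 dB SPL.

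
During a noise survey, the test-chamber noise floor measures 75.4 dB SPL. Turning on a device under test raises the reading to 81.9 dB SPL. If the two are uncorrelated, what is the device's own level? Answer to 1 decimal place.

80.8 dB SPL

Background correction is a power subtraction:
L_src = 10·log₁₀(10^(81.9/10) − 10^(75.4/10)) = 10·log₁₀(120200000) = 80.8 dB SPL.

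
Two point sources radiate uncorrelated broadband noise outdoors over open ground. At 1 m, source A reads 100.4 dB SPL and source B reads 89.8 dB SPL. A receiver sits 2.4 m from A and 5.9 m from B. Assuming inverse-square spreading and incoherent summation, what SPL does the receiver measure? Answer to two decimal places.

92.86 dB SPL

At the listener: L_A = 100.4 − 20·log₁₀(2.4) = 92.796 dB; L_B = 89.8 − 20·log₁₀(5.9) = 74.383 dB.
Combined: 10·log₁₀(10^(92.796/10)+10^(74.383/10)) = 92.86 dB SPL.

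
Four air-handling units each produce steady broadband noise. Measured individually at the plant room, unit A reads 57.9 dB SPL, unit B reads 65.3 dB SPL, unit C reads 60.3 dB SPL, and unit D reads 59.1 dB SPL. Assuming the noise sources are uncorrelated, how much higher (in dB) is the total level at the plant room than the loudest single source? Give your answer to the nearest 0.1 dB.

Add the sources as powers (linear), then convert back to dB:
L_total = 10·log₁₀(10^(57.9/10) + 10^(65.3/10) + 10^(60.3/10) + 10^(59.1/10)) = 67.70 dB SPL.
Excess over the loudest (65.3 dB): 67.70 − 65.3 = 2.4 dB.

2.4 dB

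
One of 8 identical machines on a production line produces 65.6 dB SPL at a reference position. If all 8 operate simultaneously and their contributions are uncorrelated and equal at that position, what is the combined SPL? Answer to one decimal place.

74.6 dB SPL

8 equal incoherent sources raise the level by 10·log₁₀(8) = 9.03 dB.
L_total = 65.6 + 9.03 = 74.6 dB SPL.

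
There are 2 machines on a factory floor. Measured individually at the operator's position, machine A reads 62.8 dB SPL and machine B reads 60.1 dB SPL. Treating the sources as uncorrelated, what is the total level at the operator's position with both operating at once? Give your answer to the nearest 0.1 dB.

64.7 dB SPL

Uncorrelated sources add in intensity (power), not in dB.
L_total = 10·log₁₀(10^(62.8/10) + 10^(60.1/10)) = 10·log₁₀(2929000) = 64.7 dB SPL.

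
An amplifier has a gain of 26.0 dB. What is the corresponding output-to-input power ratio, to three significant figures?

Power ratio = 10^(dB/10).
10^(26.0/10) = 10^(2.600) = 398.

398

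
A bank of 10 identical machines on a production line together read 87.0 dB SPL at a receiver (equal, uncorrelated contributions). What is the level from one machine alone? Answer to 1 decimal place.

77.0 dB SPL

10 equal incoherent sources add 10·log₁₀(10) = 10.00 dB over one source.
L_one = 87.0 − 10.00 = 77.0 dB SPL.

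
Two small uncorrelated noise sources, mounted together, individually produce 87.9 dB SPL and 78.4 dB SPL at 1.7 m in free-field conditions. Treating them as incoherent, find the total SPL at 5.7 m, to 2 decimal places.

Combined at 1.7 m: 10·log₁₀(10^(87.9/10)+10^(78.4/10)) = 88.362 dB SPL.
Then apply −20·log₁₀(5.7/1.7) = -10.509 dB → 77.85 dB SPL.

77.85 dB SPL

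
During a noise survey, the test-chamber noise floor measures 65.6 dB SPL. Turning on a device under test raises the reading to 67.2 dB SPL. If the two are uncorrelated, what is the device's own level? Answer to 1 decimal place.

62.1 dB SPL

Remove the background by subtracting linear intensities:
L_src = 10·log₁₀(10^(67.2/10) − 10^(65.6/10)) = 10·log₁₀(1617000) = 62.1 dB SPL.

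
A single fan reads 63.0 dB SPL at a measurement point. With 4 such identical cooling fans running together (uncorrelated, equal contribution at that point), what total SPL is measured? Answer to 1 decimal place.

4 equal incoherent sources raise the level by 10·log₁₀(4) = 6.02 dB.
L_total = 63.0 + 6.02 = 69.0 dB SPL.

69.0 dB SPL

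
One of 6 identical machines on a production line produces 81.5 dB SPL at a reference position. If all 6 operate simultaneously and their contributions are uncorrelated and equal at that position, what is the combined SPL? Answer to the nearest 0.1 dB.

6 equal incoherent sources raise the level by 10·log₁₀(6) = 7.78 dB.
L_total = 81.5 + 7.78 = 89.3 dB SPL.

89.3 dB SPL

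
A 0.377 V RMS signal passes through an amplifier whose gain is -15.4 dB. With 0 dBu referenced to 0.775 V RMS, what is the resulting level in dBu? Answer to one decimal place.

-21.7 dBu

Input level: 20·log₁₀(0.377/0.775) = -6.26 dBu.
Output: -6.26 − 15.4 = -21.7 dBu.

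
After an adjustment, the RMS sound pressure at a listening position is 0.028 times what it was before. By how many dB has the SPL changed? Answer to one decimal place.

Sound pressure is an amplitude quantity: ΔL = 20·log₁₀(p₂/p₁).
20·log₁₀(0.028) = -31.1 dB.

-31.1 dB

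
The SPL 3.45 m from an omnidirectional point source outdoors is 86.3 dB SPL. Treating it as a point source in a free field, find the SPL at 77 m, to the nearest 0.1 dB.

Inverse-square spreading gives ΔL = −20·log₁₀(d₂/d₁).
ΔL = −20·log₁₀(77/3.45) = -26.97 dB, so L₂ = 86.3 + (-26.97) = 59.3 dB SPL.

59.3 dB SPL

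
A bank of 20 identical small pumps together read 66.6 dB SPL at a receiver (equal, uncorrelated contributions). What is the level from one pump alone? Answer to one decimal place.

20 equal incoherent sources add 10·log₁₀(20) = 13.01 dB over one source.
L_one = 66.6 − 13.01 = 53.6 dB SPL.

53.6 dB SPL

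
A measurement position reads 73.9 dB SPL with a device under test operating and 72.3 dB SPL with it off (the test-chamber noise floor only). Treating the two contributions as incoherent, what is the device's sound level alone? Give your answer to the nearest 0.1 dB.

Subtract intensities: L_src = 10·log₁₀(10^(L_total/10) − 10^(L_bg/10)).
L_src = 10·log₁₀(10^(73.9/10) − 10^(72.3/10)) = 10·log₁₀(7565000) = 68.8 dB SPL.

68.8 dB SPL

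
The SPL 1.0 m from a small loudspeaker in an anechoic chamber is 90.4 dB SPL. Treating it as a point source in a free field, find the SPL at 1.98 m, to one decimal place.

84.5 dB SPL

Free-field point source: level drops by 20·log₁₀ of the distance ratio.
ΔL = −20·log₁₀(1.98/1.0) = -5.93 dB, so L₂ = 90.4 + (-5.93) = 84.5 dB SPL.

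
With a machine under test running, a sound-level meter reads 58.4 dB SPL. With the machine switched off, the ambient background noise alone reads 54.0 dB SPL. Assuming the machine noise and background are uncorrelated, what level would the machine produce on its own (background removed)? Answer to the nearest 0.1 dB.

Subtract intensities: L_src = 10·log₁₀(10^(L_total/10) − 10^(L_bg/10)).
L_src = 10·log₁₀(10^(58.4/10) − 10^(54.0/10)) = 10·log₁₀(440600) = 56.4 dB SPL.

56.4 dB SPL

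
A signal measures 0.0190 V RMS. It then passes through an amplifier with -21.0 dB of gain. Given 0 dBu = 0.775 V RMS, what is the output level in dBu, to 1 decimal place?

Input level: 20·log₁₀(0.0190/0.775) = -32.21 dBu.
Output: -32.21 − 21.0 = -53.2 dBu.

-53.2 dBu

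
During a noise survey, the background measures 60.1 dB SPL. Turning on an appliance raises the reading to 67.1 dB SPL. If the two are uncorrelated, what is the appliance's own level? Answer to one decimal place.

66.1 dB SPL

Background correction is a power subtraction:
L_src = 10·log₁₀(10^(67.1/10) − 10^(60.1/10)) = 10·log₁₀(4105000) = 66.1 dB SPL.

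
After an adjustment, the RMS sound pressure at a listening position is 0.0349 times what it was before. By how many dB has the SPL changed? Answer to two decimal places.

SPL change from a pressure ratio uses the 20·log₁₀ form:
20·log₁₀(0.0349) = -29.14 dB.

-29.14 dB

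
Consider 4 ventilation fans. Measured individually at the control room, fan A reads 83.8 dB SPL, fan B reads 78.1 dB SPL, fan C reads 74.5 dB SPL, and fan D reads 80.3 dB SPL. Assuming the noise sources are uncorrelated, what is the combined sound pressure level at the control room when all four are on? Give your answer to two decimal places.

Uncorrelated sources add in intensity (power), not in dB.
L_total = 10·log₁₀(10^(83.8/10) + 10^(78.1/10) + 10^(74.5/10) + 10^(80.3/10)) = 10·log₁₀(439800000) = 86.43 dB SPL.

86.43 dB SPL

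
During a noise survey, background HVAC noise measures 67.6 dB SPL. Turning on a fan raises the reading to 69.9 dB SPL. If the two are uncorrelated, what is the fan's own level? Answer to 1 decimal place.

66.0 dB SPL

Remove the background by subtracting linear intensities:
L_src = 10·log₁₀(10^(69.9/10) − 10^(67.6/10)) = 10·log₁₀(4018000) = 66.0 dB SPL.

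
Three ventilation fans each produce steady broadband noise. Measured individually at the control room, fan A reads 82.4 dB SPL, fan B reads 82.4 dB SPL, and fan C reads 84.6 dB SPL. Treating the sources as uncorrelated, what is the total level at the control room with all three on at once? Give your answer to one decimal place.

Uncorrelated sources add in intensity (power), not in dB.
L_total = 10·log₁₀(10^(82.4/10) + 10^(82.4/10) + 10^(84.6/10)) = 10·log₁₀(636000000) = 88.0 dB SPL.

88.0 dB SPL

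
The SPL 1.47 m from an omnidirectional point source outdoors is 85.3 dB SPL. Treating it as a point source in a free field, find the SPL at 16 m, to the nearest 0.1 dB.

64.6 dB SPL

Inverse-square spreading gives ΔL = −20·log₁₀(d₂/d₁).
ΔL = −20·log₁₀(16/1.47) = -20.74 dB, so L₂ = 85.3 + (-20.74) = 64.6 dB SPL.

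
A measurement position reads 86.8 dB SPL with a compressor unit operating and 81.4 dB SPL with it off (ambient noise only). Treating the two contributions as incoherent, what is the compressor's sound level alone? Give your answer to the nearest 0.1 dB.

85.3 dB SPL

Subtract intensities: L_src = 10·log₁₀(10^(L_total/10) − 10^(L_bg/10)).
L_src = 10·log₁₀(10^(86.8/10) − 10^(81.4/10)) = 10·log₁₀(340600000) = 85.3 dB SPL.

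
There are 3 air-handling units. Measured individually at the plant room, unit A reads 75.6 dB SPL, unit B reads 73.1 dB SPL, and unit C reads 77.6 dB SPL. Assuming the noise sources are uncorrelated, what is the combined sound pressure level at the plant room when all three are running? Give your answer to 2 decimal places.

80.58 dB SPL

Add the sources as powers (linear), then convert back to dB:
L_total = 10·log₁₀(10^(75.6/10) + 10^(73.1/10) + 10^(77.6/10)) = 10·log₁₀(114300000) = 80.58 dB SPL.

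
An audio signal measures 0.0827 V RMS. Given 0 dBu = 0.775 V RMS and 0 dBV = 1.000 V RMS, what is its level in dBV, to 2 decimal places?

-21.65 dBV

dBV = 20·log₁₀(V / 1.000 V).
20·log₁₀(0.0827/1.000) = -21.65 dBV.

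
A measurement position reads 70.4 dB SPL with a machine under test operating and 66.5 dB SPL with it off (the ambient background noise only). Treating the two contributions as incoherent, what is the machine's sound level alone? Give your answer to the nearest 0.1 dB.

68.1 dB SPL

Background correction is a power subtraction:
L_src = 10·log₁₀(10^(70.4/10) − 10^(66.5/10)) = 10·log₁₀(6498000) = 68.1 dB SPL.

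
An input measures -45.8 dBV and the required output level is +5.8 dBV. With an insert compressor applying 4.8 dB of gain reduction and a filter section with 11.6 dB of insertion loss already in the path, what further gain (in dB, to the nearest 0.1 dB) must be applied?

The required make-up gain is the shortfall in the dB sum.
G = +5.8 − (-45.8) + 4.8 + 11.6 = 68.0 dB.

68.0 dB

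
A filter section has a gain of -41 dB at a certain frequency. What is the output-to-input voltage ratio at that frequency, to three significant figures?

Voltage ratio = 10^(dB/20).
10^(-41/20) = 10^(-2.050) = 0.00891.

0.00891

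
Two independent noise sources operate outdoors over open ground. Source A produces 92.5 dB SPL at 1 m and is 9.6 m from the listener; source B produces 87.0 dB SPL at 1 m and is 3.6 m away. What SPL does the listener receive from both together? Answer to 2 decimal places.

At the listener: L_A = 92.5 − 20·log₁₀(9.6) = 72.855 dB; L_B = 87.0 − 20·log₁₀(3.6) = 75.874 dB.
Combined: 10·log₁₀(10^(72.855/10)+10^(75.874/10)) = 77.63 dB SPL.

77.63 dB SPL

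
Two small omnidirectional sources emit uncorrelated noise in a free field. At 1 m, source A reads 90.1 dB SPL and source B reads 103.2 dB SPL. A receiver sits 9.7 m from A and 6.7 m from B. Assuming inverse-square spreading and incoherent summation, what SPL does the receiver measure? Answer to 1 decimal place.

86.8 dB SPL

At the listener: L_A = 90.1 − 20·log₁₀(9.7) = 70.36 dB; L_B = 103.2 − 20·log₁₀(6.7) = 86.68 dB.
Combined: 10·log₁₀(10^(70.36/10)+10^(86.68/10)) = 86.8 dB SPL.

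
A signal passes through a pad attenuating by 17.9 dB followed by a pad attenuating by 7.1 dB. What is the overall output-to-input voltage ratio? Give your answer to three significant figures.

0.0562

Net gain = (−17.9) + (−7.1) = -25.0 dB.
Voltage ratio = 10^(-25.0/20) = 0.0562.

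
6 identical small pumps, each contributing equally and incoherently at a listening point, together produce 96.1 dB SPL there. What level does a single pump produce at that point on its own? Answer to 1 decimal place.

88.3 dB SPL

6 equal incoherent sources add 10·log₁₀(6) = 7.78 dB over one source.
L_one = 96.1 − 7.78 = 88.3 dB SPL.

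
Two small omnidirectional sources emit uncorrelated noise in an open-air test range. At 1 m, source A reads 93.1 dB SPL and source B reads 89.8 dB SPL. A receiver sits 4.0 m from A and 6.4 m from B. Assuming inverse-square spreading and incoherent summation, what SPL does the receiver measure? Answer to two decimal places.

At the listener: L_A = 93.1 − 20·log₁₀(4.0) = 81.059 dB; L_B = 89.8 − 20·log₁₀(6.4) = 73.676 dB.
Combined: 10·log₁₀(10^(81.059/10)+10^(73.676/10)) = 81.79 dB SPL.

81.79 dB SPL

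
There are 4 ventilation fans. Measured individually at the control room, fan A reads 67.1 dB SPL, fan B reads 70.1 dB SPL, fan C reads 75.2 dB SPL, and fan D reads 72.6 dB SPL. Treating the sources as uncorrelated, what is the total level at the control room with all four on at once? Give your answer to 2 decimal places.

78.24 dB SPL

Uncorrelated sources add in intensity (power), not in dB.
L_total = 10·log₁₀(10^(67.1/10) + 10^(70.1/10) + 10^(75.2/10) + 10^(72.6/10)) = 10·log₁₀(66670000) = 78.24 dB SPL.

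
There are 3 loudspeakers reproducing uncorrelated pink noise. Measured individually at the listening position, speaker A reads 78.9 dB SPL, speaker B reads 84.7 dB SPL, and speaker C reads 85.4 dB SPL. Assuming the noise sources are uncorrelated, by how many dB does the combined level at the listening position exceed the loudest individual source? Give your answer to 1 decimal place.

Incoherent sources sum as intensities:
L_total = 10·log₁₀(10^(78.9/10) + 10^(84.7/10) + 10^(85.4/10)) = 88.57 dB SPL.
Excess over the loudest (85.4 dB): 88.57 − 85.4 = 3.2 dB.

3.2 dB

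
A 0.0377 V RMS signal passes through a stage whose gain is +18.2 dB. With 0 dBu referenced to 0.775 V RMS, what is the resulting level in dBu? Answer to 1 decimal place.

Input level: 20·log₁₀(0.0377/0.775) = -26.26 dBu.
Output: -26.26 + 18.2 = -8.1 dBu.

-8.1 dBu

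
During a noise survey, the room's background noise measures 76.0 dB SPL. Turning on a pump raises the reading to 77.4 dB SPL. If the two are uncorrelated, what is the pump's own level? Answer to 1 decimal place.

Background correction is a power subtraction:
L_src = 10·log₁₀(10^(77.4/10) − 10^(76.0/10)) = 10·log₁₀(15140000) = 71.8 dB SPL.

71.8 dB SPL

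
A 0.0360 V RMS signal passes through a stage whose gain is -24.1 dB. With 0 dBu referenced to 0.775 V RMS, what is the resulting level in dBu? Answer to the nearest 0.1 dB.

Input level: 20·log₁₀(0.0360/0.775) = -26.66 dBu.
Output: -26.66 − 24.1 = -50.8 dBu.

-50.8 dBu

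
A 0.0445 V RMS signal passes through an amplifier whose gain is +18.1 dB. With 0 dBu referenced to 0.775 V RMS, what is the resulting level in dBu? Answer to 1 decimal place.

-6.7 dBu

Input level: 20·log₁₀(0.0445/0.775) = -24.82 dBu.
Output: -24.82 + 18.1 = -6.7 dBu.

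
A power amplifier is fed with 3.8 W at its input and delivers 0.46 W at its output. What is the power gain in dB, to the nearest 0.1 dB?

-9.2 dB

Power ratio → dB uses the 10·log₁₀ form:
10·log₁₀(0.46/3.8) = 10·log₁₀(0.1211) = -9.2 dB.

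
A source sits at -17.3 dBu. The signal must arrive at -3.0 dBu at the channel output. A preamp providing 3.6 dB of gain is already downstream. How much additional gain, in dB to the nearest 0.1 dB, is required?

10.7 dB

The required make-up gain is the shortfall in the dB sum.
G = -3.0 − (-17.3) − 3.6 = 10.7 dB.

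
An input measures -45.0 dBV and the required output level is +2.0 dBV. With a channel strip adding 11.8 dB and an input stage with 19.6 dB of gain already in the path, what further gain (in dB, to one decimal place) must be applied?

15.6 dB

The required make-up gain is the shortfall in the dB sum.
G = +2.0 − (-45.0) − 11.8 − 19.6 = 15.6 dB.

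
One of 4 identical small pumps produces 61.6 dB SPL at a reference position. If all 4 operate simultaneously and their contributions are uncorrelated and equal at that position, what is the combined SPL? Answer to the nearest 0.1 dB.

67.6 dB SPL

4 equal incoherent sources raise the level by 10·log₁₀(4) = 6.02 dB.
L_total = 61.6 + 6.02 = 67.6 dB SPL.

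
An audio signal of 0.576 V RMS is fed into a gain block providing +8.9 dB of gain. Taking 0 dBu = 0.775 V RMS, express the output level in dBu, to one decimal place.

+6.3 dBu

Input level: 20·log₁₀(0.576/0.775) = -2.58 dBu.
Output: -2.58 + 8.9 = +6.3 dBu.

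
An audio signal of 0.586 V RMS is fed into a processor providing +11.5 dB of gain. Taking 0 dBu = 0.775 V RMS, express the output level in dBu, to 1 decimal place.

Input level: 20·log₁₀(0.586/0.775) = -2.43 dBu.
Output: -2.43 + 11.5 = +9.1 dBu.

+9.1 dBu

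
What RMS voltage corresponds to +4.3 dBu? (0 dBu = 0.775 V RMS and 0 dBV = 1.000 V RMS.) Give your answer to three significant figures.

V = 0.775 V × 10^(+4.3/20).
= 0.775 × 1.641 = 1.27 V.

1.27 V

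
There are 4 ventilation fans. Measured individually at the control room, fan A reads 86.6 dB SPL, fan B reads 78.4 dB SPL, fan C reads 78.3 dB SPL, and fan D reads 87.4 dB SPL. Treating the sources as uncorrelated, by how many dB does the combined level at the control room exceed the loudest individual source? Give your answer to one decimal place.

3.2 dB

Incoherent sources sum as intensities:
L_total = 10·log₁₀(10^(86.6/10) + 10^(78.4/10) + 10^(78.3/10) + 10^(87.4/10)) = 90.58 dB SPL.
Excess over the loudest (87.4 dB): 90.58 − 87.4 = 3.2 dB.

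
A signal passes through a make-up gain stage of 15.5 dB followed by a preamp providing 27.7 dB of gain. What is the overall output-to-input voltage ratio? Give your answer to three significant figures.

Net gain = 15.5 + 27.7 = 43.2 dB.
Voltage ratio = 10^(43.2/20) = 145.

145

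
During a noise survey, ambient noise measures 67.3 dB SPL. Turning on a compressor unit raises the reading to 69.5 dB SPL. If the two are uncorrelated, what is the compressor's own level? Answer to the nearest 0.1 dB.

65.5 dB SPL

Subtract intensities: L_src = 10·log₁₀(10^(L_total/10) − 10^(L_bg/10)).
L_src = 10·log₁₀(10^(69.5/10) − 10^(67.3/10)) = 10·log₁₀(3542000) = 65.5 dB SPL.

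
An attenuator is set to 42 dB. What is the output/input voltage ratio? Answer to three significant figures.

Voltage ratio = 10^(dB/20).
10^(-42/20) = 10^(-2.100) = 0.00794.

0.00794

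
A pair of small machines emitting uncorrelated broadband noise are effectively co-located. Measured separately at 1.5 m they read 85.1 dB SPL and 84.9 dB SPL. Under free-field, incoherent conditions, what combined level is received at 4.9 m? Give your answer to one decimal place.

77.7 dB SPL

Combined at 1.5 m: 10·log₁₀(10^(85.1/10)+10^(84.9/10)) = 88.01 dB SPL.
Then apply −20·log₁₀(4.9/1.5) = -10.28 dB → 77.7 dB SPL.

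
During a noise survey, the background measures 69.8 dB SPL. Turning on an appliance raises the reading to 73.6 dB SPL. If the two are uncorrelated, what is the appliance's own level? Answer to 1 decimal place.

71.3 dB SPL

Background correction is a power subtraction:
L_src = 10·log₁₀(10^(73.6/10) − 10^(69.8/10)) = 10·log₁₀(13360000) = 71.3 dB SPL.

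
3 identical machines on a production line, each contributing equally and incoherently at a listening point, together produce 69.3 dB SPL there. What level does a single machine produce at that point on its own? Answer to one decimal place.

64.5 dB SPL

3 equal incoherent sources add 10·log₁₀(3) = 4.77 dB over one source.
L_one = 69.3 − 4.77 = 64.5 dB SPL.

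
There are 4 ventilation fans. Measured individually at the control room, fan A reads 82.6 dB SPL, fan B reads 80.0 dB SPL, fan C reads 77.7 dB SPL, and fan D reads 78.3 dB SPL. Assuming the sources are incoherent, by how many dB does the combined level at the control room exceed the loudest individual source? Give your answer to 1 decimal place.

Uncorrelated sources add in intensity (power), not in dB.
L_total = 10·log₁₀(10^(82.6/10) + 10^(80.0/10) + 10^(77.7/10) + 10^(78.3/10)) = 86.11 dB SPL.
Excess over the loudest (82.6 dB): 86.11 − 82.6 = 3.5 dB.

3.5 dB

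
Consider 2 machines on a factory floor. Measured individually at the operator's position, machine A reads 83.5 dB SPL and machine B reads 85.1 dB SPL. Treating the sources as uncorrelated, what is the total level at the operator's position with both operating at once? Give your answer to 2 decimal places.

87.38 dB SPL

Uncorrelated sources add in intensity (power), not in dB.
L_total = 10·log₁₀(10^(83.5/10) + 10^(85.1/10)) = 10·log₁₀(547500000) = 87.38 dB SPL.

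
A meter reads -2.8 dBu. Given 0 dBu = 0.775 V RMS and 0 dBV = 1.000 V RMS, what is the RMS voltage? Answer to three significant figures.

0.561 V

V = 0.775 V × 10^(-2.8/20).
= 0.775 × 0.7244 = 0.561 V.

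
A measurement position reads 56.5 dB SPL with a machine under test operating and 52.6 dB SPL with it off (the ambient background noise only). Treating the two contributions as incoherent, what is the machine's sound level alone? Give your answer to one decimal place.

54.2 dB SPL

Remove the background by subtracting linear intensities:
L_src = 10·log₁₀(10^(56.5/10) − 10^(52.6/10)) = 10·log₁₀(264700) = 54.2 dB SPL.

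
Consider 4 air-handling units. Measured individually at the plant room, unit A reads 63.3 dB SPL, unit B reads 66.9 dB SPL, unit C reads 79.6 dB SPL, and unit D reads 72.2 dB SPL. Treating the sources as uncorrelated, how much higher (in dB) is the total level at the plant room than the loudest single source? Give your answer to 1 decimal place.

1.0 dB

Add the sources as powers (linear), then convert back to dB:
L_total = 10·log₁₀(10^(63.3/10) + 10^(66.9/10) + 10^(79.6/10) + 10^(72.2/10)) = 80.60 dB SPL.
Excess over the loudest (79.6 dB): 80.60 − 79.6 = 1.0 dB.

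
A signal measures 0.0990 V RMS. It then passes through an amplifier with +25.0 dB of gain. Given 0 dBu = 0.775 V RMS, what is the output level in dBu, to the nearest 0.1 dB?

Input level: 20·log₁₀(0.0990/0.775) = -17.87 dBu.
Output: -17.87 + 25.0 = +7.1 dBu.

+7.1 dBu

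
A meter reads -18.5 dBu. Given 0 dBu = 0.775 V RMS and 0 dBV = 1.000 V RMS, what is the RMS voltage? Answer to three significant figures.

V = 0.775 V × 10^(-18.5/20).
= 0.775 × 0.1189 = 0.0921 V.

0.0921 V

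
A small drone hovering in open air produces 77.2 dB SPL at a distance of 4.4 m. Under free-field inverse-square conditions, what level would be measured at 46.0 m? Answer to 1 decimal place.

56.8 dB SPL

For a point source in a free field, ΔL = −20·log₁₀(d₂/d₁).
ΔL = −20·log₁₀(46.0/4.4) = -20.39 dB, so L₂ = 77.2 + (-20.39) = 56.8 dB SPL.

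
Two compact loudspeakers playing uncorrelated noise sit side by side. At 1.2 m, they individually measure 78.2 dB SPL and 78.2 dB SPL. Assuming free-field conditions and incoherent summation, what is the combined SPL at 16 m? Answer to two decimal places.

Combined at 1.2 m: 10·log₁₀(10^(78.2/10)+10^(78.2/10)) = 81.210 dB SPL.
Then apply −20·log₁₀(16/1.2) = -22.499 dB → 58.71 dB SPL.

58.71 dB SPL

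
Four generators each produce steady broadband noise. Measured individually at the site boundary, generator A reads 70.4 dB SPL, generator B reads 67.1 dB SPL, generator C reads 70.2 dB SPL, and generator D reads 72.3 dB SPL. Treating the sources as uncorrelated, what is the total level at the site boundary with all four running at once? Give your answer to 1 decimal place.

Incoherent sources sum as intensities:
L_total = 10·log₁₀(10^(70.4/10) + 10^(67.1/10) + 10^(70.2/10) + 10^(72.3/10)) = 10·log₁₀(43550000) = 76.4 dB SPL.

76.4 dB SPL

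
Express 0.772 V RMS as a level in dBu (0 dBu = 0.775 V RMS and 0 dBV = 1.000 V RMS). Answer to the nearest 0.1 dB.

0.0 dBu

dBu = 20·log₁₀(V / 0.775 V).
20·log₁₀(0.772/0.775) = 0.0 dBu.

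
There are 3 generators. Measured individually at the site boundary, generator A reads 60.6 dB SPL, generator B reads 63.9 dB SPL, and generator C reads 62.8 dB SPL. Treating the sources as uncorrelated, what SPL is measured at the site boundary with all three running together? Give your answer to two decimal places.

Uncorrelated sources add in intensity (power), not in dB.
L_total = 10·log₁₀(10^(60.6/10) + 10^(63.9/10) + 10^(62.8/10)) = 10·log₁₀(5508000) = 67.41 dB SPL.

67.41 dB SPL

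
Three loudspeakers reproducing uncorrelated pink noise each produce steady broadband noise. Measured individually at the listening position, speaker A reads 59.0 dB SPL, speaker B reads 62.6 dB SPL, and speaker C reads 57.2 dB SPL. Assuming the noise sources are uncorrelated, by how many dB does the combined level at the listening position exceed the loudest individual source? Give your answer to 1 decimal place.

2.4 dB

Add the sources as powers (linear), then convert back to dB:
L_total = 10·log₁₀(10^(59.0/10) + 10^(62.6/10) + 10^(57.2/10)) = 64.97 dB SPL.
Excess over the loudest (62.6 dB): 64.97 − 62.6 = 2.4 dB.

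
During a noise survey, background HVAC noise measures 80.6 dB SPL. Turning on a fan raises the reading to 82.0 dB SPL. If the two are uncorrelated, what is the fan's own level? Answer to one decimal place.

Background correction is a power subtraction:
L_src = 10·log₁₀(10^(82.0/10) − 10^(80.6/10)) = 10·log₁₀(43670000) = 76.4 dB SPL.

76.4 dB SPL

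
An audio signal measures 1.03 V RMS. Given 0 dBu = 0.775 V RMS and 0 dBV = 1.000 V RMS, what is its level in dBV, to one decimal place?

dBV = 20·log₁₀(V / 1.000 V).
20·log₁₀(1.03/1.000) = +0.3 dBV.

+0.3 dBV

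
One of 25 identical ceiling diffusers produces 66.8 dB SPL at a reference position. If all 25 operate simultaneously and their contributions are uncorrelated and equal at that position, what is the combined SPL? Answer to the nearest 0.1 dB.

80.8 dB SPL

25 equal incoherent sources raise the level by 10·log₁₀(25) = 13.98 dB.
L_total = 66.8 + 13.98 = 80.8 dB SPL.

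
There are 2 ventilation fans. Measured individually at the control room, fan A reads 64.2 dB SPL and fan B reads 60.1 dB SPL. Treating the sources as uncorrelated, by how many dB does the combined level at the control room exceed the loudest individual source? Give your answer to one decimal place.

1.4 dB

Incoherent sources sum as intensities:
L_total = 10·log₁₀(10^(64.2/10) + 10^(60.1/10)) = 65.63 dB SPL.
Excess over the loudest (64.2 dB): 65.63 − 64.2 = 1.4 dB.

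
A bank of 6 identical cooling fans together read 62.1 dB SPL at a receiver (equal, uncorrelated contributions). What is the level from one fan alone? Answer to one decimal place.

6 equal incoherent sources add 10·log₁₀(6) = 7.78 dB over one source.
L_one = 62.1 − 7.78 = 54.3 dB SPL.

54.3 dB SPL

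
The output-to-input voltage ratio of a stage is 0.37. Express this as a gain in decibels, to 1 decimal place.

For a voltage ratio, dB = 20·log₁₀(V₂/V₁).
20·log₁₀(0.37) = -8.6 dB.

-8.6 dB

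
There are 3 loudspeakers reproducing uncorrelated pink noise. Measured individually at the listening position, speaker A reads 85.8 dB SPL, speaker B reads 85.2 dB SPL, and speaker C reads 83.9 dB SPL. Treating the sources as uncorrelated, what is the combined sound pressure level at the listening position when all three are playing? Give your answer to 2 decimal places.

89.81 dB SPL

Add the sources as powers (linear), then convert back to dB:
L_total = 10·log₁₀(10^(85.8/10) + 10^(85.2/10) + 10^(83.9/10)) = 10·log₁₀(956800000) = 89.81 dB SPL.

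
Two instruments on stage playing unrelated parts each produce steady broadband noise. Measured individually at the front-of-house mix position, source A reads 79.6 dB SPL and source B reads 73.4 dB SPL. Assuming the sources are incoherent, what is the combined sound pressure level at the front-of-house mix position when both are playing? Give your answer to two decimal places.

80.53 dB SPL

Add the sources as powers (linear), then convert back to dB:
L_total = 10·log₁₀(10^(79.6/10) + 10^(73.4/10)) = 10·log₁₀(113100000) = 80.53 dB SPL.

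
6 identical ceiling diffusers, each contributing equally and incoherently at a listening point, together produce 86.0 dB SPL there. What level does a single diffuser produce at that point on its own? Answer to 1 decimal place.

78.2 dB SPL

6 equal incoherent sources add 10·log₁₀(6) = 7.78 dB over one source.
L_one = 86.0 − 7.78 = 78.2 dB SPL.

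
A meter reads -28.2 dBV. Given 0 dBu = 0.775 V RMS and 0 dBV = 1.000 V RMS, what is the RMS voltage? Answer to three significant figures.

V = 1.000 V × 10^(-28.2/20).
= 1.000 × 0.03890 = 0.0389 V.

0.0389 V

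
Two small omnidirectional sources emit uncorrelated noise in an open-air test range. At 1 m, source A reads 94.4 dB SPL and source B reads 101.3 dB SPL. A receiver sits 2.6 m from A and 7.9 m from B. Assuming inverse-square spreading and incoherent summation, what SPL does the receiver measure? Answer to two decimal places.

At the listener: L_A = 94.4 − 20·log₁₀(2.6) = 86.101 dB; L_B = 101.3 − 20·log₁₀(7.9) = 83.347 dB.
Combined: 10·log₁₀(10^(86.101/10)+10^(83.347/10)) = 87.95 dB SPL.

87.95 dB SPL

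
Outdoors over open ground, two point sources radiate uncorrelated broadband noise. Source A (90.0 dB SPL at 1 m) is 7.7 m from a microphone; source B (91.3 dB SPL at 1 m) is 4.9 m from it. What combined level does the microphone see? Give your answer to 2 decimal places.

At the listener: L_A = 90.0 − 20·log₁₀(7.7) = 72.270 dB; L_B = 91.3 − 20·log₁₀(4.9) = 77.496 dB.
Combined: 10·log₁₀(10^(72.270/10)+10^(77.496/10)) = 78.64 dB SPL.

78.64 dB SPL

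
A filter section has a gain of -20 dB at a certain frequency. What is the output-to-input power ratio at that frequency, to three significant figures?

0.0100

Power ratio = 10^(dB/10).
10^(-20/10) = 10^(-2.000) = 0.0100.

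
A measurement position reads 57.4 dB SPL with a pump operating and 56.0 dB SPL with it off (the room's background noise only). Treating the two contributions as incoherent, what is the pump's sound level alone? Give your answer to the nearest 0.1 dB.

51.8 dB SPL

Background correction is a power subtraction:
L_src = 10·log₁₀(10^(57.4/10) − 10^(56.0/10)) = 10·log₁₀(151400) = 51.8 dB SPL.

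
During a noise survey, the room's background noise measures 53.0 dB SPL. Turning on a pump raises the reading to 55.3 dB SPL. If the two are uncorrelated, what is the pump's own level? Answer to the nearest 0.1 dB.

Background correction is a power subtraction:
L_src = 10·log₁₀(10^(55.3/10) − 10^(53.0/10)) = 10·log₁₀(139300) = 51.4 dB SPL.

51.4 dB SPL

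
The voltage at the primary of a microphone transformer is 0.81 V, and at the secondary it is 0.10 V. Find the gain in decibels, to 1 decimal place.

-18.2 dB

Voltage is an amplitude quantity, so gain = 20·log₁₀(V_out/V_in).
20·log₁₀(0.10/0.81) = 20·log₁₀(0.1235) = -18.2 dB.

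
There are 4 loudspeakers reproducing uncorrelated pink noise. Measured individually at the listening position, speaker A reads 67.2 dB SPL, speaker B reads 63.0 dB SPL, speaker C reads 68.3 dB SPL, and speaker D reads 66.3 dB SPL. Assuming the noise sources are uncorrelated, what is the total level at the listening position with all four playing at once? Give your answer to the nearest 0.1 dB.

Uncorrelated sources add in intensity (power), not in dB.
L_total = 10·log₁₀(10^(67.2/10) + 10^(63.0/10) + 10^(68.3/10) + 10^(66.3/10)) = 10·log₁₀(18270000) = 72.6 dB SPL.

72.6 dB SPL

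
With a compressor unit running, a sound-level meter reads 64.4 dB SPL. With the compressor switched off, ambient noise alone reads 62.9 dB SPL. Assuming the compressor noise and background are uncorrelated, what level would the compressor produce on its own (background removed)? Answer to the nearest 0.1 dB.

59.1 dB SPL

Remove the background by subtracting linear intensities:
L_src = 10·log₁₀(10^(64.4/10) − 10^(62.9/10)) = 10·log₁₀(804400) = 59.1 dB SPL.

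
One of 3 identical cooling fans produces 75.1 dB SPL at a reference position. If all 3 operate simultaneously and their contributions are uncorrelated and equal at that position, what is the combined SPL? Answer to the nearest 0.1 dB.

3 equal incoherent sources raise the level by 10·log₁₀(3) = 4.77 dB.
L_total = 75.1 + 4.77 = 79.9 dB SPL.

79.9 dB SPL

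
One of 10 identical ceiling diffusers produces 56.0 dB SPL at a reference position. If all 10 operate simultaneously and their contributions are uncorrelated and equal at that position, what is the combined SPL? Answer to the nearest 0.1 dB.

66.0 dB SPL

10 equal incoherent sources raise the level by 10·log₁₀(10) = 10.00 dB.
L_total = 56.0 + 10.00 = 66.0 dB SPL.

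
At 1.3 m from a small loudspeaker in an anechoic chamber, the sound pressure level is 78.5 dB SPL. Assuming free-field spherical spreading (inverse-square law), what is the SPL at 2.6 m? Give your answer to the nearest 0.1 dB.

For a point source in a free field, ΔL = −20·log₁₀(d₂/d₁).
ΔL = −20·log₁₀(2.6/1.3) = -6.02 dB, so L₂ = 78.5 + (-6.02) = 72.5 dB SPL.

72.5 dB SPL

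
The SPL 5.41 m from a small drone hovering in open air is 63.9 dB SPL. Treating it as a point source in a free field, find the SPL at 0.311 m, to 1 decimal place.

88.7 dB SPL

Inverse-square spreading gives ΔL = −20·log₁₀(d₂/d₁).
ΔL = −20·log₁₀(0.311/5.41) = 24.81 dB, so L₂ = 63.9 + (24.81) = 88.7 dB SPL.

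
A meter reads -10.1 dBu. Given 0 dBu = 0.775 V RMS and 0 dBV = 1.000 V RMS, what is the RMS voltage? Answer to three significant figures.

0.242 V

V = 0.775 V × 10^(-10.1/20).
= 0.775 × 0.3126 = 0.242 V.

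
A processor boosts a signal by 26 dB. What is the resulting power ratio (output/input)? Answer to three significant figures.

Power ratio = 10^(dB/10).
10^(26/10) = 10^(2.600) = 398.

398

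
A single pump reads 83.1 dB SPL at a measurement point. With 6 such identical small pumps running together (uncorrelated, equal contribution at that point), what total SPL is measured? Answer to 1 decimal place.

6 equal incoherent sources raise the level by 10·log₁₀(6) = 7.78 dB.
L_total = 83.1 + 7.78 = 90.9 dB SPL.

90.9 dB SPL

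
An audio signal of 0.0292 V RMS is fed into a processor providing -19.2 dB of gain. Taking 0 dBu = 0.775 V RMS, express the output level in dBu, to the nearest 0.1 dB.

-47.7 dBu

Input level: 20·log₁₀(0.0292/0.775) = -28.48 dBu.
Output: -28.48 − 19.2 = -47.7 dBu.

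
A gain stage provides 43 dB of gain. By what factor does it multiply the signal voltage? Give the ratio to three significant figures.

Voltage ratio = 10^(dB/20).
10^(43/20) = 10^(2.150) = 141.

141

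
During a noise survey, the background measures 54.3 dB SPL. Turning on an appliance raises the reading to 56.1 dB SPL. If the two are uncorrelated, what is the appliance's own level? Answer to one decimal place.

Subtract intensities: L_src = 10·log₁₀(10^(L_total/10) − 10^(L_bg/10)).
L_src = 10·log₁₀(10^(56.1/10) − 10^(54.3/10)) = 10·log₁₀(138200) = 51.4 dB SPL.

51.4 dB SPL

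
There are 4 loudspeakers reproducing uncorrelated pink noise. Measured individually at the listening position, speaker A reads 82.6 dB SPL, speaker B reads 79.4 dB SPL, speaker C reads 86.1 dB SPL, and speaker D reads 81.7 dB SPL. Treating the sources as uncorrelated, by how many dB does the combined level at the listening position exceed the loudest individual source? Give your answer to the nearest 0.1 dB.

Uncorrelated sources add in intensity (power), not in dB.
L_total = 10·log₁₀(10^(82.6/10) + 10^(79.4/10) + 10^(86.1/10) + 10^(81.7/10)) = 89.16 dB SPL.
Excess over the loudest (86.1 dB): 89.16 − 86.1 = 3.1 dB.

3.1 dB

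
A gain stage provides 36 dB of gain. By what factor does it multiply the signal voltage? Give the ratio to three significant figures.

63.1

Voltage ratio = 10^(dB/20).
10^(36/20) = 10^(1.800) = 63.1.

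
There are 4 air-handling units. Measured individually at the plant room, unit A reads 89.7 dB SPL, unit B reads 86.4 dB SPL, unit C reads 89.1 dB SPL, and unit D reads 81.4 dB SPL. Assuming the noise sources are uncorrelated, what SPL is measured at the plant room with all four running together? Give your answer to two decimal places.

Uncorrelated sources add in intensity (power), not in dB.
L_total = 10·log₁₀(10^(89.7/10) + 10^(86.4/10) + 10^(89.1/10) + 10^(81.4/10)) = 10·log₁₀(2321000000) = 93.66 dB SPL.

93.66 dB SPL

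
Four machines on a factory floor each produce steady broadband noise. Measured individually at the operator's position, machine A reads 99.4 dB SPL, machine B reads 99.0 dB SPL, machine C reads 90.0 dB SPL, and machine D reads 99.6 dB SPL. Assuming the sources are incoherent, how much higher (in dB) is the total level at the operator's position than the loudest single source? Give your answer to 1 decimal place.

Add the sources as powers (linear), then convert back to dB:
L_total = 10·log₁₀(10^(99.4/10) + 10^(99.0/10) + 10^(90.0/10) + 10^(99.6/10)) = 104.28 dB SPL.
Excess over the loudest (99.6 dB): 104.28 − 99.6 = 4.7 dB.

4.7 dB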